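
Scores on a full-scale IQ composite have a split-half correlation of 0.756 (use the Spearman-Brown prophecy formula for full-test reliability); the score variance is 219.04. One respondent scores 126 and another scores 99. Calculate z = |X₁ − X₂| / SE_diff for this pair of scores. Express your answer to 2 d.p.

SD = √219.04 ≈ 14.80000
Full-length reliability (Spearman-Brown) = 2(0.756)/(1+0.756) ≈ 0.86105
SEM = 14.80000 * √(1 − 0.86105) = 14.80000 * √0.13895 ≈ 14.80000 * 0.37276 ≈ 5.51689
SE_diff = SEM * √2 ≈ 5.51689 * 1.41421 ≈ 7.80206
z = |126 − 99| / 7.80206 = 27 / 7.80206 ≈ 3.46062

3.46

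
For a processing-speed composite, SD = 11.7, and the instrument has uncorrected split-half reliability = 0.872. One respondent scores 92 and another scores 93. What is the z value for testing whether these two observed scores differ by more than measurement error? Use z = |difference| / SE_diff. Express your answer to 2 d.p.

0.23

r_full = 2·0.872 / (1 + 0.872) ≈ 0.9316
SEM = 11.7000·√(1 − 0.9316) ≈ 3.0594
Standard error of the difference = 3.0594·√2 ≈ 4.3267
z = |92 − 93| / 4.3267 = 1 / 4.3267 ≈ 0.2311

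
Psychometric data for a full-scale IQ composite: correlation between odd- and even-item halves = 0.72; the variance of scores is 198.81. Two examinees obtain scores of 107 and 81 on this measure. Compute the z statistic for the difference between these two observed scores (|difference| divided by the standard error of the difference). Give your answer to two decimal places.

SD = √198.81 ≈ 14.10000
r_full = 2·0.72 / (1 + 0.72) ≈ 0.83721
SEM = 14.10000*√(1 − 0.83721) ≈ 5.68897
Standard error of the difference = 5.68897·√2 ≈ 8.04542
z = 26 / 8.04542 ≈ 3.23165

3.23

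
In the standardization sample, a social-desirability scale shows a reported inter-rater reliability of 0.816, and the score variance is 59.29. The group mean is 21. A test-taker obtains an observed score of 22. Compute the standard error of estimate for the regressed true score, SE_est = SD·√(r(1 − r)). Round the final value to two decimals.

SD = √59.29 = 7.7000
SE_est = SD · √(r(1 − r)) = 7.7000 · √0.1501 ≃ 7.7000 · 0.3875 ≃ 2.9836

2.98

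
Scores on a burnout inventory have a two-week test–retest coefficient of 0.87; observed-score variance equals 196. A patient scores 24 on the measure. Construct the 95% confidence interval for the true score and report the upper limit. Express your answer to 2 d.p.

33.89

SD = √196 = 14.000
SEM = 14.000·√(1 − 0.870) ≃ 5.048
Half-width = 1.96·5.048 ≃ 9.894
Upper bound: 24 + 9.894 = 33.894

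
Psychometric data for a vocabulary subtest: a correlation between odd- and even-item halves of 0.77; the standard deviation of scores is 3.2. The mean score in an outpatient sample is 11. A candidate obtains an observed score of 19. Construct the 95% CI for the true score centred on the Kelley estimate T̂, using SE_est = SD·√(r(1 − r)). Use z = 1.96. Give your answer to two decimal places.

[15.85, 20.07]

Spearman-Brown: r = 2(0.77) / (1 + 0.77) = 1.54000 / 1.77000 ≈ 0.87006
T̂ = 0.87006(19) + 0.12994(11) ≈ 17.96045
SE_est = SD × √(r(1 − r)) = 3.20000 × √0.11306 ≈ 3.20000 × 0.33624 ≈ 1.07597
95% CI: 17.96045 ± 2.10891 ≈ (15.85155, 20.06936)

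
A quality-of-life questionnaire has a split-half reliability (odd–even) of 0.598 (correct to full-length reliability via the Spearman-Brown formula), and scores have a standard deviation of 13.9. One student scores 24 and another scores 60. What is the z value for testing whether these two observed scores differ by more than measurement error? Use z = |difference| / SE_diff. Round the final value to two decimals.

3.65

Full-length reliability (Spearman-Brown) = 2(0.598)/(1+0.598) ≈ 0.7484
The standard error of measurement is 13.9000*√(1 − 0.7484) ≈ 13.9000*0.5016 ≈ 6.9717.
Standard error of the difference = 6.9717·√2 ≈ 9.8595
z = 36 / 9.8595 ≈ 3.6513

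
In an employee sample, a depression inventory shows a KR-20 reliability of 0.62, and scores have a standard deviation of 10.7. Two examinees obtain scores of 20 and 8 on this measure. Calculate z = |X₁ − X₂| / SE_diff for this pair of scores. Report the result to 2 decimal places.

1.29

The standard error of measurement is 10.7000·√(1 − 0.6200) ≈ 10.7000·0.6164 ≈ 6.5959.
SE_diff = √2 · SEM ≈ 9.3280
z = |20 − 8| / 9.3280 = 12 / 9.3280 ≈ 1.2864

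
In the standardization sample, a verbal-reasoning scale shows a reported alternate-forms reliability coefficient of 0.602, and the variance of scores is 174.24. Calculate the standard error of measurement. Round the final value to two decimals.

8.33

σ = 174.24^(1/2) = 13.20000
SEM = 13.20000×√(1 − 0.60200) ≈ 8.32752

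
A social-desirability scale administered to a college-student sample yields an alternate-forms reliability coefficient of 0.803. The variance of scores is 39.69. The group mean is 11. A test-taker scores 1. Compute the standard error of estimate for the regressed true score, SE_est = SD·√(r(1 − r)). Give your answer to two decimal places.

2.51

SD = √39.69 = 6.30000
SE_est = 6.30000·√[r(1 − r)] ≈ 2.50571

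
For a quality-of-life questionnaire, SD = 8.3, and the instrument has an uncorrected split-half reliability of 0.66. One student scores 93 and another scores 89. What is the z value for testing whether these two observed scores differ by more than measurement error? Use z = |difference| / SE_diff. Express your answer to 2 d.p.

0.75

Full-length reliability (Spearman-Brown) = 2(0.66)/(1+0.66) ≃ 0.7952
SEM = 8.3000 * √(1 − 0.7952) = 8.3000 * √0.2048 ≃ 8.3000 * 0.4526 ≃ 3.7563
SE_diff = SEM * √2 ≃ 3.7563 * 1.4142 ≃ 5.3122
z = |93 − 89| / 5.3122 = 4 / 5.3122 ≃ 0.7530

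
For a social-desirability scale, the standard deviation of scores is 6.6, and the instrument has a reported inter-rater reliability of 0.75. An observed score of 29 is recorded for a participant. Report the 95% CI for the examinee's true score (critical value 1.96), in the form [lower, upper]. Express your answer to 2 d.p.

[22.53, 35.47]

SEM = 6.600 × √(1 − 0.750) = 6.600 × √0.250 ≈ 6.600 × 0.500 ≈ 3.300
Half-width = 1.96×3.300 ≈ 6.468
Interval: (22.532, 35.468)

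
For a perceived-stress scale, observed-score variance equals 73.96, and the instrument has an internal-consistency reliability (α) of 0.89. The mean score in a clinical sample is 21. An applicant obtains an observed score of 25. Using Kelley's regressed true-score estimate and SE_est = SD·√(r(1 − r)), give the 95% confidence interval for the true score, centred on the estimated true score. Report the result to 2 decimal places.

[19.29, 29.83]

SD = √73.96 = 8.600
T̂ = r·X + (1 − r)·M = 0.890×25 + 0.110×21 = 22.250 + 2.310 ≈ 24.560
SE_est = SD × √(r(1 − r)) = 8.600 × √0.098 ≈ 8.600 × 0.313 ≈ 2.691
CI = 24.560 ± 1.96 × 2.691 → [19.286, 29.834]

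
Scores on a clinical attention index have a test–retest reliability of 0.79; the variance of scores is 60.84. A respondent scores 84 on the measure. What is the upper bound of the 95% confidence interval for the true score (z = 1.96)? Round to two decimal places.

SD = √60.84 ≈ 7.8000
SEM = 7.8000 * √(1 − 0.7900) = 7.8000 * √0.2100 ≈ 7.8000 * 0.4583 ≈ 3.5744
Half-width = 1.96*3.5744 ≈ 7.0058
Upper limit = 84 + 7.0058 ≈ 91.0058

91.01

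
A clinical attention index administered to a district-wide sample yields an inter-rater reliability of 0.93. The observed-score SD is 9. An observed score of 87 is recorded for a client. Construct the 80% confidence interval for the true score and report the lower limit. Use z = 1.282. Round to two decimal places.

83.95

SEM = 9.0000 × √(1 − 0.9300) = 9.0000 × √0.0700 ≈ 9.0000 × 0.2646 ≈ 2.3812
1.282 × SEM ≈ 3.0527
Lower limit = 87 − 3.0527 ≈ 83.9473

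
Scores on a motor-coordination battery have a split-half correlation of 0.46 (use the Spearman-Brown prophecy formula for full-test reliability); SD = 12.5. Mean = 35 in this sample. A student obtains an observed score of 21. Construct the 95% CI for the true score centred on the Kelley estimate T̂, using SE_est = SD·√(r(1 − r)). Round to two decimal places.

[14.35, 38.01]

Spearman-Brown: r = 2(0.46) / (1 + 0.46) = 0.9200 / 1.4600 ≈ 0.6301
T̂ = r·X + (1 − r)·M = 0.6301*21 + 0.3699*35 ≈ 13.2329 + 12.9452 ≈ 26.1781
SE_est = 12.5000*√(0.6301*0.3699) ≈ 6.0346
95% CI: 26.1781 ± 11.8278 ≈ (14.3503, 38.0059)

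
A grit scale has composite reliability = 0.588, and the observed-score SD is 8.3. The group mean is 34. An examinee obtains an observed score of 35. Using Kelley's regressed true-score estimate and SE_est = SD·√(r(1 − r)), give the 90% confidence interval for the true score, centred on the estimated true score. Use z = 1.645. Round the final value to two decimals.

T̂ = r·X + (1 − r)·M = 0.588×35 + 0.412×34 = 20.580 + 14.008 ≈ 34.588
SE_est = 8.300·√[r(1 − r)] ≈ 4.085
CI = 34.588 ± 1.645 × 4.085 → [27.868, 41.308]

[27.87, 41.31]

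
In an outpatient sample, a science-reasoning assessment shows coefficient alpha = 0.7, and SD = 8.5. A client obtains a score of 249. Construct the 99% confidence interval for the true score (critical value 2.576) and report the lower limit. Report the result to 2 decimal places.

The standard error of measurement is 8.500×√(1 − 0.700) ≃ 8.500×0.548 ≃ 4.656.
Margin = 2.576 × 4.656 ≃ 11.993
Lower bound: 249 − 11.993 = 237.007

237.01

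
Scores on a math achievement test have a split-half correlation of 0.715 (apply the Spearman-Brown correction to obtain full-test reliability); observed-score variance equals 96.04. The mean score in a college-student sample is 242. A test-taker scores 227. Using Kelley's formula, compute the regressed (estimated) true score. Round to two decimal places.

Spearman-Brown: r = 2(0.715) / (1 + 0.715) = 1.430 / 1.715 ≈ 0.834
Estimated true score = 0.834·227 + (1 − 0.834)·242 ≈ 229.493

229.49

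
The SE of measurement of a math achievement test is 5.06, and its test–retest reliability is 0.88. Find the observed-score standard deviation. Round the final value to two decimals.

SD = 5.06 / √(1 − 0.88) ≈ 14.60696

14.61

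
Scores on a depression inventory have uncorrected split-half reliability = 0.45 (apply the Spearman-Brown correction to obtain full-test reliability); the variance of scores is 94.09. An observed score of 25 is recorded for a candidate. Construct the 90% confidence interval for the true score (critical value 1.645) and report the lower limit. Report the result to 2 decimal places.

SD = √94.09 = 9.7000
r_full = 2·0.45 / (1 + 0.45) ≈ 0.6207
SEM = 9.7000 · √(1 − 0.6207) = 9.7000 · √0.3793 ≈ 9.7000 · 0.6159 ≈ 5.9741
1.645 · SEM ≈ 9.8273
Lower bound: 25 − 9.8273 = 15.1727

15.17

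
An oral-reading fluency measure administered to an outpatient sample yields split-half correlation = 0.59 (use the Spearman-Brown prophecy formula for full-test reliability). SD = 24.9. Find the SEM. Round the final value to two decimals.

12.64

Spearman-Brown: r = 2(0.59) / (1 + 0.59) = 1.180 / 1.590 ≈ 0.742
SEM = 24.900 · √(1 − 0.742) = 24.900 · √0.258 ≈ 24.900 · 0.508 ≈ 12.644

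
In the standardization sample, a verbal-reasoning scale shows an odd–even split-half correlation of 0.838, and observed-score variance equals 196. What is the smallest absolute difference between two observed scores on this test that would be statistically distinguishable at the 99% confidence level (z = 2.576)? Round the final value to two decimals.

SD = √196 = 14.0000
r_full = 2·0.838 / (1 + 0.838) ≈ 0.9119
SEM = 14.0000 × √(1 − 0.9119) = 14.0000 × √0.0881 ≈ 14.0000 × 0.2969 ≈ 4.1564
SE_diff = SEM × √2 ≈ 4.1564 × 1.4142 ≈ 5.8780
Minimum reliable difference = 2.576 × SE_diff ≈ 2.576 × 5.8780 ≈ 15.1417

15.14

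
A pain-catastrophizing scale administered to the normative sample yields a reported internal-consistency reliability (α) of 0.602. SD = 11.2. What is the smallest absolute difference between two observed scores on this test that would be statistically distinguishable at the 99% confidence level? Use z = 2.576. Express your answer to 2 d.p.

The standard error of measurement is 11.200*√(1 − 0.602) ≈ 11.200*0.631 ≈ 7.066.
Standard error of the difference = 7.066·√2 ≈ 9.993
Smallest detectable difference = 2.576*9.993 ≈ 25.741

25.74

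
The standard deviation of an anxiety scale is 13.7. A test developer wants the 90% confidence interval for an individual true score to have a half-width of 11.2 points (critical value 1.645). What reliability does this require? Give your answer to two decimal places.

Required SEM = 11.2 / 1.645 ≃ 6.8085
Required reliability = 1 − (SEM/SD)² = 1 − 0.2470 ≃ 0.7530

0.75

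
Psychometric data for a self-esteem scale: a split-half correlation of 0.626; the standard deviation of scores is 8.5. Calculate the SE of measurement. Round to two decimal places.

Full-length reliability (Spearman-Brown) = 2(0.626)/(1+0.626) ≈ 0.76999
SEM = 8.50000 * √(1 − 0.76999) = 8.50000 * √0.23001 ≈ 8.50000 * 0.47960 ≈ 4.07657

4.08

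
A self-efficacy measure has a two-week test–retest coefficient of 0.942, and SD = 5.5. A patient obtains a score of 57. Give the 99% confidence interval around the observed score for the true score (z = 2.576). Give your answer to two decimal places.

SEM = 5.500·√(1 − 0.942) ≈ 1.325
Half-width = 2.576·1.325 ≈ 3.412
Interval: (53.588, 60.412)

[53.59, 60.41]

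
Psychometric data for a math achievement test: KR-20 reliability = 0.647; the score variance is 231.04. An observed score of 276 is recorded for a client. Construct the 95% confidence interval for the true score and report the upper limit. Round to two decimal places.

293.70

σ = 231.04^(1/2) = 15.2000
The standard error of measurement is 15.2000·√(1 − 0.6470) ≃ 15.2000·0.5941 ≃ 9.0309.
Half-width = 1.96·9.0309 ≃ 17.7006
Upper limit = 276 + 17.7006 ≃ 293.7006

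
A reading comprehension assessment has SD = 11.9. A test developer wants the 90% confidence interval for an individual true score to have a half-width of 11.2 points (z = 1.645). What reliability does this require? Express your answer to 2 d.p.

Required SEM = 11.2 / 1.645 ≈ 6.8085
r = 1 − (6.8085/11.9)² ≈ 1 − 0.3273 ≈ 0.6727

0.67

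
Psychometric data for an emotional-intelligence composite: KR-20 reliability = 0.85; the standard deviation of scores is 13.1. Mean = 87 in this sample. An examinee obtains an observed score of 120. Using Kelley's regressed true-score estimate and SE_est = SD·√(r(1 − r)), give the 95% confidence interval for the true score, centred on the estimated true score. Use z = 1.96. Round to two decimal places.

[105.88, 124.22]

T̂ = 0.850(120) + 0.150(87) ≈ 115.050
SE_est = SD * √(r(1 − r)) = 13.100 * √0.128 ≈ 13.100 * 0.357 ≈ 4.678
CI = 115.050 ± 1.96 * 4.678 → [105.882, 124.218]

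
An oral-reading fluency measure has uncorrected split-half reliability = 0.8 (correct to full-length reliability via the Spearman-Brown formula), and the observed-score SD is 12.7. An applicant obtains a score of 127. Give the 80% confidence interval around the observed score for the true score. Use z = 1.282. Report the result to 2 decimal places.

[121.57, 132.43]

Full-length reliability (Spearman-Brown) = 2(0.8)/(1+0.8) ≈ 0.889
SEM = 12.700×√(1 − 0.889) ≈ 4.233
Half-width = 1.282×4.233 ≈ 5.427
80% CI: 127 ± 5.427 = [121.573, 132.427]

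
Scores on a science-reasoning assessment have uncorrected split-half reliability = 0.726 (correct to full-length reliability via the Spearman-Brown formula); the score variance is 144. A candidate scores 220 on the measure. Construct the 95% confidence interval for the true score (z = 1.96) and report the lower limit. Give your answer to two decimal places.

SD = √144 ≃ 12.000
Full-length reliability (Spearman-Brown) = 2(0.726)/(1+0.726) ≃ 0.841
The standard error of measurement is 12.000×√(1 − 0.841) ≃ 12.000×0.398 ≃ 4.781.
Margin = 1.96 × 4.781 ≃ 9.371
Lower limit = 220 − 9.371 ≃ 210.629

210.63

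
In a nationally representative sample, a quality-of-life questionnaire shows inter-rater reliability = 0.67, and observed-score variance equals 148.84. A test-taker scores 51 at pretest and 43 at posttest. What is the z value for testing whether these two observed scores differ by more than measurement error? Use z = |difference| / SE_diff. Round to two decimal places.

0.81

σ = 148.84^(1/2) = 12.200
SEM = 12.200·√(1 − 0.670) ≈ 7.008
Standard error of the difference = 7.008·√2 ≈ 9.911
z = 8 / 9.911 ≈ 0.807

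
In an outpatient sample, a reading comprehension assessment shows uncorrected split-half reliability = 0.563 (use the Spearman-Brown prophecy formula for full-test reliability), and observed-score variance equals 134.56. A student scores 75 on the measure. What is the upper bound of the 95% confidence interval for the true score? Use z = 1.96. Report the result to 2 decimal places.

SD = √134.56 = 11.6000
Full-length reliability (Spearman-Brown) = 2(0.563)/(1+0.563) ≈ 0.7204
SEM = 11.6000 * √(1 − 0.7204) = 11.6000 * √0.2796 ≈ 11.6000 * 0.5288 ≈ 6.1337
Margin = 1.96 * 6.1337 ≈ 12.0220
Upper bound: 75 + 12.0220 = 87.0220

87.02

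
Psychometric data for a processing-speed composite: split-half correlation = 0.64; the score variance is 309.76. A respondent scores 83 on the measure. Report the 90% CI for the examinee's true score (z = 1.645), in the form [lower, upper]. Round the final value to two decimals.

[69.44, 96.56]

SD = √309.76 = 17.6000
Full-length reliability (Spearman-Brown) = 2(0.64)/(1+0.64) ≈ 0.7805
SEM = 17.6000 * √(1 − 0.7805) = 17.6000 * √0.2195 ≈ 17.6000 * 0.4685 ≈ 8.2460
Margin = 1.645 * 8.2460 ≈ 13.5646
CI = 83 ± 13.5646 → [69.4354, 96.5646]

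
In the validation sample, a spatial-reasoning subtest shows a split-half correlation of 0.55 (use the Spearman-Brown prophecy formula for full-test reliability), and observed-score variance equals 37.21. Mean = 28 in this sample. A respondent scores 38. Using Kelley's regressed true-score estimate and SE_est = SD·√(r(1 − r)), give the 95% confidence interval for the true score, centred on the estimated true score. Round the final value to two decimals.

[29.67, 40.52]

σ = 37.21^(1/2) = 6.1000
Spearman-Brown: r = 2(0.55) / (1 + 0.55) = 1.1000 / 1.5500 ≈ 0.7097
T̂ = r·X + (1 − r)·M = 0.7097*38 + 0.2903*28 ≈ 26.9677 + 8.1290 ≈ 35.0968
SE_est = 6.1000*√(0.7097*0.2903) ≈ 2.7689
CI = 35.0968 ± 1.96 * 2.7689 → [29.6698, 40.5237]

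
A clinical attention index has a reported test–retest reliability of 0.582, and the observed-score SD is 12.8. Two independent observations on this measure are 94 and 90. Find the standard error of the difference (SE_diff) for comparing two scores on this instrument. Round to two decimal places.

11.70

SEM = 12.80000×√(1 − 0.58200) ≈ 8.27557
SE_diff = √2 × SEM ≈ 11.70343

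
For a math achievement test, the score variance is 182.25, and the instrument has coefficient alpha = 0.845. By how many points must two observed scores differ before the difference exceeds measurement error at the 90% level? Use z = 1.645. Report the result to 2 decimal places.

12.36

σ = 182.25^(1/2) = 13.5000
SEM = 13.5000·√(1 − 0.8450) ≈ 5.3150
SE_diff = SEM · √2 ≈ 5.3150 · 1.4142 ≈ 7.5165
Minimum reliable difference = 1.645 · SE_diff ≈ 1.645 · 7.5165 ≈ 12.3646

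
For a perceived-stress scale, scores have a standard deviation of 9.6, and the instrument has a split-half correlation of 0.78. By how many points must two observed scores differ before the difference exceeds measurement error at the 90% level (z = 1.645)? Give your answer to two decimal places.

7.85

Full-length reliability (Spearman-Brown) = 2(0.78)/(1+0.78) ≃ 0.8764
The standard error of measurement is 9.6000*√(1 − 0.8764) ≃ 9.6000*0.3516 ≃ 3.3750.
Standard error of the difference = 3.3750·√2 ≃ 4.7730
Minimum reliable difference = 1.645 * SE_diff ≃ 1.645 * 4.7730 ≃ 7.8515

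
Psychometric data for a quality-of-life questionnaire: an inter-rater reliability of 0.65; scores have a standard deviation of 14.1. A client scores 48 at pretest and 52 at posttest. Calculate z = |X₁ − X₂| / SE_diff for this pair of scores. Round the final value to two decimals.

SEM = 14.10000 · √(1 − 0.65000) = 14.10000 · √0.35000 ≃ 14.10000 · 0.59161 ≃ 8.34167
SE_diff = √2 · SEM ≃ 11.79691
z = 4 / 11.79691 ≃ 0.33907

0.34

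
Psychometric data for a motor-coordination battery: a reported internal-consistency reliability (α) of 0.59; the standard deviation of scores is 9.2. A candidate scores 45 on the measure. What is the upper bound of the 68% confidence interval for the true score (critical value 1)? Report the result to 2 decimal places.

The standard error of measurement is 9.2000·√(1 − 0.5900) ≈ 9.2000·0.6403 ≈ 5.8909.
1 · SEM ≈ 5.8909
Upper limit = 45 + 5.8909 ≈ 50.8909

50.89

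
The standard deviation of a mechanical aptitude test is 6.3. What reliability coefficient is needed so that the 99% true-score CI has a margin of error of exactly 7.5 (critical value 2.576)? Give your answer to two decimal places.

0.79

Required SEM = 7.5 / 2.576 ≃ 2.9115
Required reliability = 1 − (SEM/SD)² = 1 − 0.2136 ≃ 0.7864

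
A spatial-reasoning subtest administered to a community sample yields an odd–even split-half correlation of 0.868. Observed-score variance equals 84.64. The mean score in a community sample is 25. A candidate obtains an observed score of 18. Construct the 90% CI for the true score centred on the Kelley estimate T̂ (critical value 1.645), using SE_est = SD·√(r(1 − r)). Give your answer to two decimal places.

SD = √84.64 = 9.2000
Spearman-Brown: r = 2(0.868) / (1 + 0.868) = 1.7360 / 1.8680 ≈ 0.9293
Estimated true score = 0.9293·18 + (1 − 0.9293)·25 ≈ 18.4946
SE_est = SD · √(r(1 − r)) = 9.2000 · √0.0657 ≈ 9.2000 · 0.2563 ≈ 2.3576
90% CI: 18.4946 ± 3.8783 ≈ (14.6164, 22.3729)

[14.62, 22.37]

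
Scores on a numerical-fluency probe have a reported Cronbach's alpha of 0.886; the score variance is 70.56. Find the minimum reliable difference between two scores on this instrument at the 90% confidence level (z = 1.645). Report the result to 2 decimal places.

SD = √70.56 ≈ 8.4000
SEM = 8.4000*√(1 − 0.8860) ≈ 2.8362
SE_diff = SEM * √2 ≈ 2.8362 * 1.4142 ≈ 4.0109
Smallest detectable difference = 1.645*4.0109 ≈ 6.5980

6.60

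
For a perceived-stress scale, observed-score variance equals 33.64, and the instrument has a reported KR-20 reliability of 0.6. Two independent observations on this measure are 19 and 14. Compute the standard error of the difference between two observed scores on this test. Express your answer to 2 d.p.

5.19

SD = √33.64 = 5.8000
SEM = 5.8000 × √(1 − 0.6000) = 5.8000 × √0.4000 ≃ 5.8000 × 0.6325 ≃ 3.6682
Standard error of the difference = 3.6682·√2 ≃ 5.1877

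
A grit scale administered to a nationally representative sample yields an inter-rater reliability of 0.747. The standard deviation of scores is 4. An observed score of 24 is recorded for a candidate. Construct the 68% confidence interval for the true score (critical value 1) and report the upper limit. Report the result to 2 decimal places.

26.01

SEM = 4.000·√(1 − 0.747) ≈ 2.012
Half-width = 1·2.012 ≈ 2.012
Upper limit = 24 + 2.012 ≈ 26.012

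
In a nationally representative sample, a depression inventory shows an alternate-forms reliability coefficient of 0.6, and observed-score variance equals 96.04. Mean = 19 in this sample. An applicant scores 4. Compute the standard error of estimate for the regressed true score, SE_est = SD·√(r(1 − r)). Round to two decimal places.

SD = √96.04 ≈ 9.800
SE_est = SD * √(r(1 − r)) = 9.800 * √0.240 ≈ 9.800 * 0.490 ≈ 4.801

4.80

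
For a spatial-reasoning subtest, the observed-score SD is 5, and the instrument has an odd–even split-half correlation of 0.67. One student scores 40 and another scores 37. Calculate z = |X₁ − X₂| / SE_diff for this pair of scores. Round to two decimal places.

0.95

r_full = 2·0.67 / (1 + 0.67) ≈ 0.80240
SEM = 5.00000 · √(1 − 0.80240) = 5.00000 · √0.19760 ≈ 5.00000 · 0.44453 ≈ 2.22264
Standard error of the difference = 2.22264·√2 ≈ 3.14328
z = |40 − 37| / 3.14328 = 3 / 3.14328 ≈ 0.95442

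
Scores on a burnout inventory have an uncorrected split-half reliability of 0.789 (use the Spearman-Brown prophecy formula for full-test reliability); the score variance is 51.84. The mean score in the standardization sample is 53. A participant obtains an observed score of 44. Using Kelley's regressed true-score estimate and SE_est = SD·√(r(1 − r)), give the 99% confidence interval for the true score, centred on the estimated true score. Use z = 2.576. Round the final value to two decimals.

SD = √51.84 ≈ 7.200
r_full = 2·0.789 / (1 + 0.789) ≈ 0.882
T̂ = 0.882(44) + 0.118(53) ≈ 45.061
SE_est = SD × √(r(1 − r)) = 7.200 × √0.104 ≈ 7.200 × 0.323 ≈ 2.322
99% CI: 45.061 ± 5.982 ≈ (39.079, 51.044)

[39.08, 51.04]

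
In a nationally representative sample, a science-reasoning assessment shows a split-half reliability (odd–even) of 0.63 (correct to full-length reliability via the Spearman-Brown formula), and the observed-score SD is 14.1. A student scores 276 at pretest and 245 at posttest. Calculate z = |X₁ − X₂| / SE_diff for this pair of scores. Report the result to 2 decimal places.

3.26

Full-length reliability (Spearman-Brown) = 2(0.63)/(1+0.63) ≃ 0.77301
SEM = 14.10000*√(1 − 0.77301) ≃ 6.71779
SE_diff = √2 * SEM ≃ 9.50038
z = 31 / 9.50038 ≃ 3.26303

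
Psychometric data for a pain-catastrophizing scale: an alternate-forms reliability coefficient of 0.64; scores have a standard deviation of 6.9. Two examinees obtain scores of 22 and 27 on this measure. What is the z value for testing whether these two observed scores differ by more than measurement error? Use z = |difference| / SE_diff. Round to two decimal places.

0.85

SEM = 6.90000·√(1 − 0.64000) ≈ 4.14000
Standard error of the difference = 4.14000·√2 ≈ 5.85484
z = 5 / 5.85484 ≈ 0.85399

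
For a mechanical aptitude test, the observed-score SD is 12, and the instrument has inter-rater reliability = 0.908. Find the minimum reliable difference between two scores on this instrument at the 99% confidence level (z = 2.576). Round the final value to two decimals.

13.26

SEM = 12.000*√(1 − 0.908) ≈ 3.640
SE_diff = √2 * SEM ≈ 5.147
Minimum reliable difference = 2.576 * SE_diff ≈ 2.576 * 5.147 ≈ 13.260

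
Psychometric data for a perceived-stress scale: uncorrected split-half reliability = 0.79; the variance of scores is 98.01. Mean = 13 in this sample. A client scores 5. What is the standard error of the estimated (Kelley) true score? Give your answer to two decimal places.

SD = √98.01 = 9.90000
Spearman-Brown: r = 2(0.79) / (1 + 0.79) = 1.58000 / 1.79000 ≈ 0.88268
SE_est = 9.90000·√[r(1 − r)] ≈ 3.18581

3.19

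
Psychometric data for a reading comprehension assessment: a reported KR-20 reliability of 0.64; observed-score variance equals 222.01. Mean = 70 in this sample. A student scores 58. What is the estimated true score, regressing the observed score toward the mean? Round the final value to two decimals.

T̂ = r·X + (1 − r)·M = 0.6400*58 + 0.3600*70 = 37.1200 + 25.2000 ≃ 62.3200

62.32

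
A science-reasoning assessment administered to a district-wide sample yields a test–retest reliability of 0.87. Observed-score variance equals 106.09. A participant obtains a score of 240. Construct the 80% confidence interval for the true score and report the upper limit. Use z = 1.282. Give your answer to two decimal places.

SD = √106.09 ≈ 10.3000
SEM = 10.3000 * √(1 − 0.8700) = 10.3000 * √0.1300 ≈ 10.3000 * 0.3606 ≈ 3.7137
1.282 * SEM ≈ 4.7610
Upper bound: 240 + 4.7610 = 244.7610

244.76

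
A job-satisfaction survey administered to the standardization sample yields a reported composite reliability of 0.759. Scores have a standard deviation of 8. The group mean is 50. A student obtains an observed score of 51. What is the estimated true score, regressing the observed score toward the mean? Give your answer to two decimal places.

50.76

T̂ = r·X + (1 − r)·M = 0.7590·51 + 0.2410·50 = 38.7090 + 12.0500 ≃ 50.7590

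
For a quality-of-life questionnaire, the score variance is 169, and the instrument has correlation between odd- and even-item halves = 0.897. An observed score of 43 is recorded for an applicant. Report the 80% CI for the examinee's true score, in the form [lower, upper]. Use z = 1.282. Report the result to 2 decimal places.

SD = √169 ≈ 13.000
r_full = 2·0.897 / (1 + 0.897) ≈ 0.946
The standard error of measurement is 13.000×√(1 − 0.946) ≈ 13.000×0.233 ≈ 3.029.
Margin = 1.282 × 3.029 ≈ 3.883
CI = 43 ± 3.883 → [39.117, 46.883]

[39.12, 46.88]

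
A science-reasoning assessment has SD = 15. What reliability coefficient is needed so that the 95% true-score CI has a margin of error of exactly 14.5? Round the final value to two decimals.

SEM needed = half-width / z = 14.5/1.96 ≈ 7.3980
r = 1 − (SEM / SD)² = 1 − (7.3980 / 15)² ≈ 1 − 0.2432 ≈ 0.7568

0.76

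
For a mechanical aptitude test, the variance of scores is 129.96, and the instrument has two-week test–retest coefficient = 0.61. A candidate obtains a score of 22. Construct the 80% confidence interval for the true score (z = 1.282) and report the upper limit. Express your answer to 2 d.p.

31.13

σ = 129.96^(1/2) = 11.400
SEM = 11.400×√(1 − 0.610) ≈ 7.119
Margin = 1.282 × 7.119 ≈ 9.127
Upper bound: 22 + 9.127 = 31.127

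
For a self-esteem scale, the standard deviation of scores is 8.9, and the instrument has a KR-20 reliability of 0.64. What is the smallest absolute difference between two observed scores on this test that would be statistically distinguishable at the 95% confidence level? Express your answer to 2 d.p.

14.80

SEM = 8.9000 × √(1 − 0.6400) = 8.9000 × √0.3600 ≃ 8.9000 × 0.6000 ≃ 5.3400
SE_diff = √2 × SEM ≃ 7.5519
Smallest detectable difference = 1.96×7.5519 ≃ 14.8017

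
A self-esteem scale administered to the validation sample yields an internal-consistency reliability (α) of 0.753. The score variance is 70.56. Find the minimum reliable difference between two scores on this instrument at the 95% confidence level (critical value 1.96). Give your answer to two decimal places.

11.57

SD = √70.56 = 8.400
SEM = 8.400 · √(1 − 0.753) = 8.400 · √0.247 ≈ 8.400 · 0.497 ≈ 4.175
Standard error of the difference = 4.175·√2 ≈ 5.904
Minimum reliable difference = 1.96 · SE_diff ≈ 1.96 · 5.904 ≈ 11.572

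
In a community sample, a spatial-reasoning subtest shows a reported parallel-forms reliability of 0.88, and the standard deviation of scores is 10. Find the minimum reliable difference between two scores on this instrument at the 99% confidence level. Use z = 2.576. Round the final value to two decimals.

SEM = 10.000*√(1 − 0.880) ≃ 3.464
SE_diff = √2 * SEM ≃ 4.899
Minimum reliable difference = 2.576 * SE_diff ≃ 2.576 * 4.899 ≃ 12.620

12.62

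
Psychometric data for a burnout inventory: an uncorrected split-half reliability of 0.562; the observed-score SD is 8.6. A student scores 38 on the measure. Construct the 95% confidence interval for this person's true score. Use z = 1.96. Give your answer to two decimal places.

r_full = 2·0.562 / (1 + 0.562) ≈ 0.7196
The standard error of measurement is 8.6000×√(1 − 0.7196) ≈ 8.6000×0.5295 ≈ 4.5540.
Margin = 1.96 × 4.5540 ≈ 8.9259
Interval: (29.0741, 46.9259)

[29.07, 46.93]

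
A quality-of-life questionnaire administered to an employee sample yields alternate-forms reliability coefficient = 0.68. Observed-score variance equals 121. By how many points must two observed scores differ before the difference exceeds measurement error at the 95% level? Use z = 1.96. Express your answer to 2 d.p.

17.25

σ = 121^(1/2) = 11.0000
SEM = 11.0000 · √(1 − 0.6800) = 11.0000 · √0.3200 ≃ 11.0000 · 0.5657 ≃ 6.2225
Standard error of the difference = 6.2225·√2 ≃ 8.8000
Smallest detectable difference = 1.96·8.8000 ≃ 17.2480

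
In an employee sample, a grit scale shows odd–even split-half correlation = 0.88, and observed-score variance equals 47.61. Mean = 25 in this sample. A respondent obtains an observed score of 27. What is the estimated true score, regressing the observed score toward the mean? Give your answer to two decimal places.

r_full = 2·0.88 / (1 + 0.88) ≈ 0.9362
T̂ = r·X + (1 − r)·M = 0.9362·27 + 0.0638·25 ≈ 25.2766 + 1.5957 ≈ 26.8723

26.87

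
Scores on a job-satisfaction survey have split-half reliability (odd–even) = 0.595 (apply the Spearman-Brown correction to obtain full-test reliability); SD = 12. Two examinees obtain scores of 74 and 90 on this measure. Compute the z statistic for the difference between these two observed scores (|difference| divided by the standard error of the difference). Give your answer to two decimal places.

1.87

r_full = 2·0.595 / (1 + 0.595) ≈ 0.746
The standard error of measurement is 12.000×√(1 − 0.746) ≈ 12.000×0.504 ≈ 6.047.
Standard error of the difference = 6.047·√2 ≈ 8.552
z = 16 / 8.552 ≈ 1.871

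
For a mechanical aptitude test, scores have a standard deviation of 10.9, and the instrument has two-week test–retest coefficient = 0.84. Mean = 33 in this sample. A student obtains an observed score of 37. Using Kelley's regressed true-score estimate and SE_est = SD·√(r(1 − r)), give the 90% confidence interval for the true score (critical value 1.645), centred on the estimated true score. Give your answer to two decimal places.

T̂ = 0.840(37) + 0.160(33) ≈ 36.360
SE_est = 10.900×√(0.840×0.160) ≈ 3.996
CI = 36.360 ± 1.645 × 3.996 → [29.787, 42.933]

[29.79, 42.93]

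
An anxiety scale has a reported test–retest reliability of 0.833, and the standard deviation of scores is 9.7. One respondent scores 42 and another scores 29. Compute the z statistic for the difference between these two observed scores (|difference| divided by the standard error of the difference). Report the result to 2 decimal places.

2.32

The standard error of measurement is 9.7000*√(1 − 0.8330) ≈ 9.7000*0.4087 ≈ 3.9640.
Standard error of the difference = 3.9640·√2 ≈ 5.6059
z = 13 / 5.6059 ≈ 2.3190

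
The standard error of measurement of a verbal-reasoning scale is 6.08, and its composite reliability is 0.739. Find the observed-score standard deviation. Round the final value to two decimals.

SD = SEM / √(1 − r) = 6.08 / √0.2610 ≈ 6.08 / 0.5109 ≈ 11.9010

11.90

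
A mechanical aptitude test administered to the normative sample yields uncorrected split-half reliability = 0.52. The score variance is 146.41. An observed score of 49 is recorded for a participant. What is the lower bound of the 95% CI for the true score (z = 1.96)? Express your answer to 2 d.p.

35.67

SD = √146.41 ≃ 12.1000
Spearman-Brown: r = 2(0.52) / (1 + 0.52) = 1.0400 / 1.5200 ≃ 0.6842
SEM = 12.1000 * √(1 − 0.6842) = 12.1000 * √0.3158 ≃ 12.1000 * 0.5620 ≃ 6.7996
Margin = 1.96 * 6.7996 ≃ 13.3272
Lower limit = 49 − 13.3272 ≃ 35.6728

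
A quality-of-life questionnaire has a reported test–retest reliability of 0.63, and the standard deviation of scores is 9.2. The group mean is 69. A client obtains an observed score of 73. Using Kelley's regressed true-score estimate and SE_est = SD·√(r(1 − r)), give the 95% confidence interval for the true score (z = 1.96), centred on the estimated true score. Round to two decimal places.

Estimated true score = 0.630×73 + (1 − 0.630)×69 ≈ 71.520
SE_est = 9.200·√[r(1 − r)] ≈ 4.442
CI = 71.520 ± 1.96 × 4.442 → [62.814, 80.226]

[62.81, 80.23]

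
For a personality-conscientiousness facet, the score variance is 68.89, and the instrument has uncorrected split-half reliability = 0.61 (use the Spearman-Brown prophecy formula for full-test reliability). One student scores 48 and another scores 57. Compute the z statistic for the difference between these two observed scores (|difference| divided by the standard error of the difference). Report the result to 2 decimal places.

1.56

σ = 68.89^(1/2) = 8.300
Spearman-Brown: r = 2(0.61) / (1 + 0.61) = 1.220 / 1.610 ≈ 0.758
The standard error of measurement is 8.300*√(1 − 0.758) ≈ 8.300*0.492 ≈ 4.085.
SE_diff = √2 * SEM ≈ 5.777
z = |48 − 57| / 5.777 = 9 / 5.777 ≈ 1.558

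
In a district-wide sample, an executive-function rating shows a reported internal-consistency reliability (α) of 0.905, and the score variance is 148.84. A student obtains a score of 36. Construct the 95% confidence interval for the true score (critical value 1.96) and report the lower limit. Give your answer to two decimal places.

σ = 148.84^(1/2) = 12.20000
SEM = 12.20000 * √(1 − 0.90500) = 12.20000 * √0.09500 ≈ 12.20000 * 0.30822 ≈ 3.76029
Margin = 1.96 * 3.76029 ≈ 7.37017
Lower bound: 36 − 7.37017 = 28.62983

28.63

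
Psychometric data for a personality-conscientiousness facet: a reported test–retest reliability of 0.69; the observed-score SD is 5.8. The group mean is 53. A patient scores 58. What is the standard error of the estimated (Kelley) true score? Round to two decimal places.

SE_est = SD × √(r(1 − r)) = 5.800 × √0.214 ≈ 5.800 × 0.462 ≈ 2.682

2.68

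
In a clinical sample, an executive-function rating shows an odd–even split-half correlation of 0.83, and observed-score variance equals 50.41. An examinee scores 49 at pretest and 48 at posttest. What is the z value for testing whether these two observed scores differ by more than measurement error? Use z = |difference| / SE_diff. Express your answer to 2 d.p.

0.33

SD = √50.41 = 7.1000
Spearman-Brown: r = 2(0.83) / (1 + 0.83) = 1.6600 / 1.8300 ≈ 0.9071
The standard error of measurement is 7.1000×√(1 − 0.9071) ≈ 7.1000×0.3048 ≈ 2.1640.
SE_diff = SEM × √2 ≈ 2.1640 × 1.4142 ≈ 3.0604
z = |49 − 48| / 3.0604 = 1 / 3.0604 ≈ 0.3268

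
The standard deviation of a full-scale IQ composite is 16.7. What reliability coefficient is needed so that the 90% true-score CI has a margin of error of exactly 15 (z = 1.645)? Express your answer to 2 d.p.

0.70

SEM needed = half-width / z = 15/1.645 ≈ 9.1185
r = 1 − (SEM / SD)² = 1 − (9.1185 / 16.7)² ≈ 1 − 0.2981 ≈ 0.7019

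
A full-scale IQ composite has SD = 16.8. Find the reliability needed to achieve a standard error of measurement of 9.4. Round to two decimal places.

0.69

Required reliability = 1 − (SEM/SD)² = 1 − 0.3131 ≈ 0.6869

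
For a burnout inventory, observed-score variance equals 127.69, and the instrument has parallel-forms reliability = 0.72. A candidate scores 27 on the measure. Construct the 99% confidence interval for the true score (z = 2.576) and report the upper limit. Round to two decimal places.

SD = √127.69 ≈ 11.300
SEM = 11.300 · √(1 − 0.720) = 11.300 · √0.280 ≈ 11.300 · 0.529 ≈ 5.979
Margin = 2.576 · 5.979 ≈ 15.403
Upper limit = 27 + 15.403 ≈ 42.403

42.40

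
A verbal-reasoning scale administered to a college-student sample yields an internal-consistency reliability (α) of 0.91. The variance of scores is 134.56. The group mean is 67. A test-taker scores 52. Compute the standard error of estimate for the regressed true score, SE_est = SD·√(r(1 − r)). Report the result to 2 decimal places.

3.32

σ = 134.56^(1/2) = 11.600
SE_est = 11.600·√[r(1 − r)] ≈ 3.320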